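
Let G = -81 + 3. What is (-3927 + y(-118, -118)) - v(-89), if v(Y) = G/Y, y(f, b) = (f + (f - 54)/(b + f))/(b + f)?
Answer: -4866950053/1239236 ≈ -3927.4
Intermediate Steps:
y(f, b) = (f + (-54 + f)/(b + f))/(b + f)
G = -78
v(Y) = -78/Y
(-3927 + y(-118, -118)) - v(-89) = (-3927 + (-54 - 118 + (-118)**2 - 118*(-118))/(-118 - 118)**2) - (-78)/(-89) = (-3927 + (-54 - 118 + 13924 + 13924)/(-236)**2) - (-78)*(-1)/89 = (-3927 + (1/55696)*27676) - 1*78/89 = (-3927 + 6919/13924) - 78/89 = -54672629/13924 - 78/89 = -4866950053/1239236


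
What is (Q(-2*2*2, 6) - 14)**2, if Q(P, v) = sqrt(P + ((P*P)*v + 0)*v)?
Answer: 2492 - 56*sqrt(574) ≈ 1150.3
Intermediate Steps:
Q(P, v) = sqrt(P + P**2*v**2) (Q(P, v) = sqrt(P + (P**2*v + 0)*v) = sqrt(P + (v*P**2 + 0)*v) = sqrt(P + (v*P**2)*v) = sqrt(P + P**2*v**2))
(Q(-2*2*2, 6) - 14)**2 = (sqrt((-2*2*2)*(1 + (-2*2*2)*6**2)) - 14)**2 = (sqrt((-4*2)*(1 - 4*2*36)) - 14)**2 = (sqrt(-8*(1 - 8*36)) - 14)**2 = (sqrt(-8*(1 - 288)) - 14)**2 = (sqrt(-8*(-287)) - 14)**2 = (sqrt(2296) - 14)**2 = (2*sqrt(574) - 14)**2 = (-14 + 2*sqrt(574))**2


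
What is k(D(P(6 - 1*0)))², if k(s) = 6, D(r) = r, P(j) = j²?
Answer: 36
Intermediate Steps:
k(D(P(6 - 1*0)))² = 6² = 36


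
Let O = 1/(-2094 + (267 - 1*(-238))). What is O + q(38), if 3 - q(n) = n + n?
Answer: -115998/1589 ≈ -73.001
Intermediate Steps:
q(n) = 3 - 2*n (q(n) = 3 - (n + n) = 3 - 2*n)
O = -1/1589 (O = 1/(-2094 + (267 + 238)) = 1/(-2094 + 505) = 1/(-1589) = -1/1589 ≈ -0.00062933)
O + q(38) = -1/1589 + (3 - 2*38) = -1/1589 + (3 - 76) = -1/1589 - 73 = -115998/1589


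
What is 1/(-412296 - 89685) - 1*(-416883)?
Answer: 209267345222/501981 ≈ 4.1688e+5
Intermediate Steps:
1/(-412296 - 89685) - 1*(-416883) = 1/(-501981) + 416883 = -1/501981 + 416883 = 209267345222/501981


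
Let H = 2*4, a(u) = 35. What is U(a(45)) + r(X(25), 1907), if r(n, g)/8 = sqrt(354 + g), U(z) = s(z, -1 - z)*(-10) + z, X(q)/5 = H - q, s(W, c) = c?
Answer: 395 + 8*sqrt(2261) ≈ 775.40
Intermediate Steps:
H = 8
X(q) = 40 - 5*q (X(q) = 5*(8 - q) = 40 - 5*q)
U(z) = 10 + 11*z (U(z) = (-1 - z)*(-10) + z = (10 + 10*z) + z = 10 + 11*z)
r(n, g) = 8*sqrt(354 + g)
U(a(45)) + r(X(25), 1907) = (10 + 11*35) + 8*sqrt(354 + 1907) = (10 + 385) + 8*sqrt(2261) = 395 + 8*sqrt(2261)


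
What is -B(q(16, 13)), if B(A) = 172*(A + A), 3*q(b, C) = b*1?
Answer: -5504/3 ≈ -1834.7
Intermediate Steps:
q(b, C) = b/3 (q(b, C) = (b*1)/3 = b/3)
B(A) = 344*A (B(A) = 172*(2*A) = 344*A)
-B(q(16, 13)) = -344*(⅓)*16 = -344*16/3 = -1*5504/3 = -5504/3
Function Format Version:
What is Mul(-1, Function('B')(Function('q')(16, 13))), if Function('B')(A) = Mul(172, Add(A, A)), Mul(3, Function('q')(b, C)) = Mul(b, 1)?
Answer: Rational(-5504, 3) ≈ -1834.7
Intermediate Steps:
Function('q')(b, C) = Mul(Rational(1, 3), b) (Function('q')(b, C) = Mul(Rational(1, 3), Mul(b, 1)) = Mul(Rational(1, 3), b))
Function('B')(A) = Mul(344, A) (Function('B')(A) = Mul(172, Mul(2, A)) = Mul(344, A))
Mul(-1, Function('B')(Function('q')(16, 13))) = Mul(-1, Mul(344, Mul(Rational(1, 3), 16))) = Mul(-1, Mul(344, Rational(16, 3))) = Mul(-1, Rational(5504, 3)) = Rational(-5504, 3)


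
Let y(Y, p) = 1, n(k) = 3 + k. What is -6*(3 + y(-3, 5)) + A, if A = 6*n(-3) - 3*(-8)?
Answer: 0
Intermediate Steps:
A = 24 (A = 6*(3 - 3) - 3*(-8) = 6*0 + 24 = 0 + 24 = 24)
-6*(3 + y(-3, 5)) + A = -6*(3 + 1) + 24 = -6*4 + 24 = -24 + 24 = 0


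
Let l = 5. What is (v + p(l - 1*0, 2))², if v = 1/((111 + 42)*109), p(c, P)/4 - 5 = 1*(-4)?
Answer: 4450090681/278122329 ≈ 16.000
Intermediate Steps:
p(c, P) = 4 (p(c, P) = 20 + 4*(1*(-4)) = 20 + 4*(-4) = 20 - 16 = 4)
v = 1/16677 (v = (1/109)/153 = (1/153)*(1/109) = 1/16677 ≈ 5.9963e-5)
(v + p(l - 1*0, 2))² = (1/16677 + 4)² = (66709/16677)² = 4450090681/278122329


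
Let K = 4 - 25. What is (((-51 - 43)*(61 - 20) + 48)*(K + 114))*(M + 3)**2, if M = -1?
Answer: -1415832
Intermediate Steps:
K = -21
(((-51 - 43)*(61 - 20) + 48)*(K + 114))*(M + 3)**2 = (((-51 - 43)*(61 - 20) + 48)*(-21 + 114))*(-1 + 3)**2 = ((-94*41 + 48)*93)*2**2 = ((-3854 + 48)*93)*4 = -3806*93*4 = -353958*4 = -1415832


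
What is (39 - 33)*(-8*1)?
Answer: -48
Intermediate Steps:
(39 - 33)*(-8*1) = 6*(-8) = -48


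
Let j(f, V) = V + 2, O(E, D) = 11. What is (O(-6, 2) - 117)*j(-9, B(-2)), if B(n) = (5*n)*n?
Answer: -2332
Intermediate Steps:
B(n) = 5*n**2
j(f, V) = 2 + V
(O(-6, 2) - 117)*j(-9, B(-2)) = (11 - 117)*(2 + 5*(-2)**2) = -106*(2 + 5*4) = -106*(2 + 20) = -106*22 = -2332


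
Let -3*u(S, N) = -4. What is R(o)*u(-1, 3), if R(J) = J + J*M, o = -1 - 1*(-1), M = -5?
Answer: 0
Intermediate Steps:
u(S, N) = 4/3 (u(S, N) = -1/3*(-4) = 4/3)
o = 0 (o = -1 + 1 = 0)
R(J) = -4*J (R(J) = J + J*(-5) = J - 5*J = -4*J)
R(o)*u(-1, 3) = -4*0*(4/3) = 0*(4/3) = 0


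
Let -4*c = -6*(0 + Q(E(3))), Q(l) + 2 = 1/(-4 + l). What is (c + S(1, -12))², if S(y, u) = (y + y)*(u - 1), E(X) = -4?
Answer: 218089/256 ≈ 851.91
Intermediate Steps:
Q(l) = -2 + 1/(-4 + l)
S(y, u) = 2*y*(-1 + u) (S(y, u) = (2*y)*(-1 + u) = 2*y*(-1 + u))
c = -51/16 (c = -(-3)*(0 + (9 - 2*(-4))/(-4 - 4))/2 = -(-3)*(0 + (9 + 8)/(-8))/2 = -(-3)*(0 - ⅛*17)/2 = -(-3)*(0 - 17/8)/2 = -(-3)*(-17)/(2*8) = -¼*51/4 = -51/16 ≈ -3.1875)
(c + S(1, -12))² = (-51/16 + 2*1*(-1 - 12))² = (-51/16 + 2*1*(-13))² = (-51/16 - 26)² = (-467/16)² = 218089/256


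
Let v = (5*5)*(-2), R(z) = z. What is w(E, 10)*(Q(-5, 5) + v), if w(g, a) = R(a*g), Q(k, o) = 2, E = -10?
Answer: 4800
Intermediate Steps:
v = -50 (v = 25*(-2) = -50)
w(g, a) = a*g
w(E, 10)*(Q(-5, 5) + v) = (10*(-10))*(2 - 50) = -100*(-48) = 4800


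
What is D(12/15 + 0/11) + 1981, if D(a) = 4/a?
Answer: 1986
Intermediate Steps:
D(12/15 + 0/11) + 1981 = 4/(12/15 + 0/11) + 1981 = 4/(12*(1/15) + 0*(1/11)) + 1981 = 4/(4/5 + 0) + 1981 = 4/(4/5) + 1981 = 4*(5/4) + 1981 = 5 + 1981 = 1986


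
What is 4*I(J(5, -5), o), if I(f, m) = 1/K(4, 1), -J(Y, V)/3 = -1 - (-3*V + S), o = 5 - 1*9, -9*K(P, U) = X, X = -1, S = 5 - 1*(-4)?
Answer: 36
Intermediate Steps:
S = 9 (S = 5 + 4 = 9)
K(P, U) = ⅑ (K(P, U) = -⅑*(-1) = ⅑)
o = -4 (o = 5 - 9 = -4)
J(Y, V) = 30 - 9*V (J(Y, V) = -3*(-1 - (-3*V + 9)) = -3*(-1 - (9 - 3*V)) = -3*(-1 + (-9 + 3*V)) = -3*(-10 + 3*V) = 30 - 9*V)
I(f, m) = 9 (I(f, m) = 1/(⅑) = 9)
4*I(J(5, -5), o) = 4*9 = 36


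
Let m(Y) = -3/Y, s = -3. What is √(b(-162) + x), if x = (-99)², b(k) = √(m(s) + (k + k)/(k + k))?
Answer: √(9801 + √2) ≈ 99.007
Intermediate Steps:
b(k) = √2 (b(k) = √(-3/(-3) + (k + k)/(k + k)) = √(-3*(-⅓) + (2*k)/((2*k))) = √(1 + (2*k)*(1/(2*k))) = √(1 + 1) = √2)
x = 9801
√(b(-162) + x) = √(√2 + 9801) = √(9801 + √2)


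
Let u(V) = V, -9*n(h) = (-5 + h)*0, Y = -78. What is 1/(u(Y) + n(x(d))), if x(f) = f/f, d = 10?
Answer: -1/78 ≈ -0.012821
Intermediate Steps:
x(f) = 1
n(h) = 0 (n(h) = -(-5 + h)*0/9 = -1/9*0 = 0)
1/(u(Y) + n(x(d))) = 1/(-78 + 0) = 1/(-78) = -1/78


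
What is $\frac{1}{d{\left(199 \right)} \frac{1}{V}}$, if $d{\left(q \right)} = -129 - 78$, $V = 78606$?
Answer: $- \frac{8734}{23} \approx -379.74$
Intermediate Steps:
$d{\left(q \right)} = -207$ ($d{\left(q \right)} = -129 - 78 = -207$)
$\frac{1}{d{\left(199 \right)} \frac{1}{V}} = \frac{1}{\left(-207\right) \frac{1}{78606}} = \frac{1}{- \frac{23}{8734}} = - \frac{8734}{23}$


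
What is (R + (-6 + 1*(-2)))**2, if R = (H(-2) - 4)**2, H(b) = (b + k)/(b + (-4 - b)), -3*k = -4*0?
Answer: 289/16 ≈ 18.063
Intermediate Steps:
k = 0 (k = -(-4)*0/3 = -1/3*0 = 0)
H(b) = -b/4 (H(b) = (b + 0)/(b + (-4 - b)) = b/(-4) = b*(-1/4) = -b/4)
R = 49/4 (R = (-1/4*(-2) - 4)**2 = (1/2 - 4)**2 = (-7/2)**2 = 49/4 ≈ 12.250)
(R + (-6 + 1*(-2)))**2 = (49/4 + (-6 + 1*(-2)))**2 = (49/4 + (-6 - 2))**2 = (49/4 - 8)**2 = (17/4)**2 = 289/16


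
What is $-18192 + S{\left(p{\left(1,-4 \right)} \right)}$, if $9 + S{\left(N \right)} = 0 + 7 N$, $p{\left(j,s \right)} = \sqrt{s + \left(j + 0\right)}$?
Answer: $-18201 + 7 i \sqrt{3} \approx -18201.0 + 12.124 i$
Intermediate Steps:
$p{\left(j,s \right)} = \sqrt{j + s}$ ($p{\left(j,s \right)} = \sqrt{s + j} = \sqrt{j + s}$)
$S{\left(N \right)} = -9 + 7 N$ ($S{\left(N \right)} = -9 + \left(0 + 7 N\right) = -9 + 7 N$)
$-18192 + S{\left(p{\left(1,-4 \right)} \right)} = -18192 - \left(9 - 7 \sqrt{1 - 4}\right) = -18192 - \left(9 - 7 \sqrt{-3}\right) = -18192 - \left(9 - 7 i \sqrt{3}\right) = -18201 + 7 i \sqrt{3}$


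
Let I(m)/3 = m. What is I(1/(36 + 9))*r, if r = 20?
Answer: 4/3 ≈ 1.3333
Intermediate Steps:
I(m) = 3*m
I(1/(36 + 9))*r = (3/(36 + 9))*20 = (3/45)*20 = (3*(1/45))*20 = (1/15)*20 = 4/3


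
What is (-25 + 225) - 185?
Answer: 15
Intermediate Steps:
(-25 + 225) - 185 = 200 - 185 = 15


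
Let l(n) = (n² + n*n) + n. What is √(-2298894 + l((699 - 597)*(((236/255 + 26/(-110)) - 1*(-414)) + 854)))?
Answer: 2*√25326666366778/55 ≈ 1.8300e+5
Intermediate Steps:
l(n) = n + 2*n² (l(n) = (n² + n²) + n = 2*n² + n = n + 2*n²)
√(-2298894 + l((699 - 597)*(((236/255 + 26/(-110)) - 1*(-414)) + 854))) = √(-2298894 + ((699 - 597)*(((236/255 + 26/(-110)) - 1*(-414)) + 854))*(1 + 2*((699 - 597)*(((236/255 + 26/(-110)) - 1*(-414)) + 854)))) = √(-2298894 + (102*(((236*(1/255) + 26*(-1/110)) + 414) + 854))*(1 + 2*(102*(((236*(1/255) + 26*(-1/110)) + 414) + 854)))) = √(-2298894 + (102*(((236/255 - 13/55) + 414) + 854))*(1 + 2*(102*(((236/255 - 13/55) + 414) + 854)))) = √(-2298894 + (102*((1933/2805 + 414) + 854))*(1 + 2*(102*((1933/2805 + 414) + 854)))) = √(-2298894 + (102*(1163203/2805 + 854))*(1 + 2*(102*(1163203/2805 + 854)))) = √(-2298894 + (102*(3558673/2805))*(1 + 2*(102*(3558673/2805)))) = √(-2298894 + 7117346*(1 + 2*(7117346/55))/55) = √(-2298894 + 7117346*(1 + 14234692/55)/55) = √(-2298894 + (7117346/55)*(14234747/55)) = √(-2298894 + 101313619621462/3025) = √(101306665467112/3025) = 2*√25326666366778/55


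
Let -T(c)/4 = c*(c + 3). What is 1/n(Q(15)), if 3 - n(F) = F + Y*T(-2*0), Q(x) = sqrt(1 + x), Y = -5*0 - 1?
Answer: -1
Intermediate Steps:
Y = -1 (Y = 0 - 1 = -1)
T(c) = -4*c*(3 + c) (T(c) = -4*c*(c + 3) = -4*c*(3 + c))
n(F) = 3 - F (n(F) = 3 - (F - (-4)*(-2*0)*(3 - 2*0)) = 3 - (F - (-4)*0*(3 + 0)) = 3 - (F - (-4)*0*3) = 3 - (F - 1*0) = 3 - (F + 0) = 3 - F)
1/n(Q(15)) = 1/(3 - sqrt(1 + 15)) = 1/(3 - sqrt(16)) = 1/(3 - 1*4) = 1/(3 - 4) = 1/(-1) = -1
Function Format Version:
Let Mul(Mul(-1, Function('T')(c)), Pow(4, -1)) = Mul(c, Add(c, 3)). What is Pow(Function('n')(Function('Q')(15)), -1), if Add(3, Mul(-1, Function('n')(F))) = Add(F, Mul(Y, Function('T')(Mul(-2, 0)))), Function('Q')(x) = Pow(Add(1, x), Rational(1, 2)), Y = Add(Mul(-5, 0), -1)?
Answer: -1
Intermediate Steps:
Y = -1 (Y = Add(0, -1) = -1)
Function('T')(c) = Mul(-4, c, Add(3, c)) (Function('T')(c) = Mul(-4, Mul(c, Add(c, 3))) = Mul(-4, Mul(c, Add(3, c))) = Mul(-4, c, Add(3, c)))
Function('n')(F) = Add(3, Mul(-1, F)) (Function('n')(F) = Add(3, Mul(-1, Add(F, Mul(-1, Mul(-4, Mul(-2, 0), Add(3, Mul(-2, 0))))))) = Add(3, Mul(-1, Add(F, Mul(-1, Mul(-4, 0, Add(3, 0)))))) = Add(3, Mul(-1, Add(F, Mul(-1, Mul(-4, 0, 3))))) = Add(3, Mul(-1, Add(F, Mul(-1, 0)))) = Add(3, Mul(-1, Add(F, 0))) = Add(3, Mul(-1, F)))
Pow(Function('n')(Function('Q')(15)), -1) = Pow(Add(3, Mul(-1, Pow(Add(1, 15), Rational(1, 2)))), -1) = Pow(Add(3, Mul(-1, Pow(16, Rational(1, 2)))), -1) = Pow(Add(3, Mul(-1, 4)), -1) = Pow(Add(3, -4), -1) = Pow(-1, -1) = -1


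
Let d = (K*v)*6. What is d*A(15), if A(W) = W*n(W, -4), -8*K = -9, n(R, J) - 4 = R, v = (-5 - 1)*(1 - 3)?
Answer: 23085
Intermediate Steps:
v = 12 (v = -6*(-2) = 12)
n(R, J) = 4 + R
K = 9/8 (K = -⅛*(-9) = 9/8 ≈ 1.1250)
A(W) = W*(4 + W)
d = 81 (d = ((9/8)*12)*6 = (27/2)*6 = 81)
d*A(15) = 81*(15*(4 + 15)) = 81*(15*19) = 81*285 = 23085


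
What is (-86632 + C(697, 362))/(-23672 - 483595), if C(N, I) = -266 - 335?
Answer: 87233/507267 ≈ 0.17197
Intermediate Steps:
C(N, I) = -601
(-86632 + C(697, 362))/(-23672 - 483595) = (-86632 - 601)/(-23672 - 483595) = -87233/(-507267) = -87233*(-1/507267) = 87233/507267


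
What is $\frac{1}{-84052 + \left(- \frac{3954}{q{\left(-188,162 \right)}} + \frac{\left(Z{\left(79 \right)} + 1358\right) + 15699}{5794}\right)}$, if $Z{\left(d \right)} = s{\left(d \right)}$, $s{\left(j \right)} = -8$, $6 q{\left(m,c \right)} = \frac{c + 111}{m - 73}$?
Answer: $- \frac{527254}{32356455277} \approx -1.6295 \cdot 10^{-5}$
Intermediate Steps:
$q{\left(m,c \right)} = \frac{111 + c}{6 \left(-73 + m\right)}$ ($q{\left(m,c \right)} = \frac{\left(c + 111\right) \frac{1}{m - 73}}{6} = \frac{\left(111 + c\right) \frac{1}{-73 + m}}{6} = \frac{\frac{1}{-73 + m} \left(111 + c\right)}{6} = \frac{111 + c}{6 \left(-73 + m\right)}$)
$Z{\left(d \right)} = -8$
$\frac{1}{-84052 + \left(- \frac{3954}{q{\left(-188,162 \right)}} + \frac{\left(Z{\left(79 \right)} + 1358\right) + 15699}{5794}\right)} = \frac{1}{-84052 - \left(3954 \frac{6 \left(-73 - 188\right)}{111 + 162} - \frac{\left(-8 + 1358\right) + 15699}{5794}\right)} = \frac{1}{-84052 + \left(- \frac{3954}{\frac{1}{6} \frac{1}{-261} \cdot 273} + \left(1350 + 15699\right) \frac{1}{5794}\right)} = \frac{1}{-84052 - \left(- \frac{17049}{5794} + \frac{3954}{\frac{1}{6} \left(- \frac{1}{261}\right) 273}\right)} = \frac{1}{-84052 - \left(- \frac{17049}{5794} + \frac{3954}{- \frac{91}{522}}\right)} = \frac{1}{-84052 + \left(\left(-3954\right) \left(- \frac{522}{91}\right) + \frac{17049}{5794}\right)} = \frac{1}{-84052 + \left(\frac{2063988}{91} + \frac{17049}{5794}\right)} = \frac{1}{-84052 + \frac{11960297931}{527254}} = \frac{1}{- \frac{32356455277}{527254}} = - \frac{527254}{32356455277}$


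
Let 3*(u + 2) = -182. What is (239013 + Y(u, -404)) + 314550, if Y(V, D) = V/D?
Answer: 167729636/303 ≈ 5.5356e+5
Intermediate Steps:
u = -188/3 (u = -2 + (1/3)*(-182) = -2 - 182/3 = -188/3 ≈ -62.667)
(239013 + Y(u, -404)) + 314550 = (239013 - 188/3/(-404)) + 314550 = (239013 - 188/3*(-1/404)) + 314550 = (239013 + 47/303) + 314550 = 72420986/303 + 314550 = 167729636/303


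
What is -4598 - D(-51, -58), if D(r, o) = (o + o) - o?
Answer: -4540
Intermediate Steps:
D(r, o) = o (D(r, o) = 2*o - o = o)
-4598 - D(-51, -58) = -4598 - 1*(-58) = -4598 + 58 = -4540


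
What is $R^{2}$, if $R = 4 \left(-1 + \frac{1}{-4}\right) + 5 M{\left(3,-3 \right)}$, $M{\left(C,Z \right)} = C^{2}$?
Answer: $1600$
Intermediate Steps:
$R = 40$ ($R = 4 \left(-1 + \frac{1}{-4}\right) + 5 \cdot 3^{2} = 4 \left(-1 - \frac{1}{4}\right) + 5 \cdot 9 = 4 \left(- \frac{5}{4}\right) + 45 = -5 + 45 = 40$)
$R^{2} = 40^{2} = 1600$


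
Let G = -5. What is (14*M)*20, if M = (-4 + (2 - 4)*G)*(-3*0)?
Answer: 0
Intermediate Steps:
M = 0 (M = (-4 + (2 - 4)*(-5))*(-3*0) = (-4 - 2*(-5))*0 = (-4 + 10)*0 = 6*0 = 0)
(14*M)*20 = (14*0)*20 = 0*20 = 0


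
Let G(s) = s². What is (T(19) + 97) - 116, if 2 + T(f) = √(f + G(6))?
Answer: -21 + √55 ≈ -13.584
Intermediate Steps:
T(f) = -2 + √(36 + f) (T(f) = -2 + √(f + 6²) = -2 + √(f + 36) = -2 + √(36 + f))
(T(19) + 97) - 116 = ((-2 + √(36 + 19)) + 97) - 116 = ((-2 + √55) + 97) - 116 = (95 + √55) - 116 = -21 + √55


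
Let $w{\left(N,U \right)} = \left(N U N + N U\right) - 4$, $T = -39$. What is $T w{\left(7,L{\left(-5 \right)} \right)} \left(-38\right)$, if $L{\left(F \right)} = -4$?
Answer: $-337896$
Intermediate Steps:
$w{\left(N,U \right)} = -4 + N U + U N^{2}$ ($w{\left(N,U \right)} = \left(U N^{2} + N U\right) - 4 = \left(N U + U N^{2}\right) - 4 = -4 + N U + U N^{2}$)
$T w{\left(7,L{\left(-5 \right)} \right)} \left(-38\right) = - 39 \left(-4 + 7 \left(-4\right) - 4 \cdot 7^{2}\right) \left(-38\right) = - 39 \left(-4 - 28 - 196\right) \left(-38\right) = \left(-39\right) \left(-228\right) \left(-38\right) = 8892 \left(-38\right) = -337896$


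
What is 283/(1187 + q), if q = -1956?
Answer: -283/769 ≈ -0.36801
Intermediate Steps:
283/(1187 + q) = 283/(1187 - 1956) = 283/(-769) = 283*(-1/769) = -283/769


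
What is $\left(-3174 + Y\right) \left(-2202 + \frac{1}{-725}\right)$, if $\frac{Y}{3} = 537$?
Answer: $\frac{2495252913}{725} \approx 3.4417 \cdot 10^{6}$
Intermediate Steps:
$Y = 1611$ ($Y = 3 \cdot 537 = 1611$)
$\left(-3174 + Y\right) \left(-2202 + \frac{1}{-725}\right) = \left(-3174 + 1611\right) \left(-2202 + \frac{1}{-725}\right) = - 1563 \left(-2202 - \frac{1}{725}\right) = \left(-1563\right) \left(- \frac{1596451}{725}\right) = \frac{2495252913}{725}$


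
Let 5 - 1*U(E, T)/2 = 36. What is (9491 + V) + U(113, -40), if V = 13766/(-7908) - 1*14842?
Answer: -21409885/3954 ≈ -5414.7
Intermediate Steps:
U(E, T) = -62 (U(E, T) = 10 - 2*36 = 10 - 72 = -62)
V = -58692151/3954 (V = 13766*(-1/7908) - 14842 = -6883/3954 - 14842 = -58692151/3954 ≈ -14844.)
(9491 + V) + U(113, -40) = (9491 - 58692151/3954) - 62 = -21164737/3954 - 62 = -21409885/3954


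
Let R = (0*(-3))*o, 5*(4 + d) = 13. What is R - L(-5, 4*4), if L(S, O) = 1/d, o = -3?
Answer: 5/7 ≈ 0.71429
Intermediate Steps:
d = -7/5 (d = -4 + (⅕)*13 = -4 + 13/5 = -7/5 ≈ -1.4000)
L(S, O) = -5/7 (L(S, O) = 1/(-7/5) = -5/7)
R = 0 (R = (0*(-3))*(-3) = 0*(-3) = 0)
R - L(-5, 4*4) = 0 - 1*(-5/7) = 0 + 5/7 = 5/7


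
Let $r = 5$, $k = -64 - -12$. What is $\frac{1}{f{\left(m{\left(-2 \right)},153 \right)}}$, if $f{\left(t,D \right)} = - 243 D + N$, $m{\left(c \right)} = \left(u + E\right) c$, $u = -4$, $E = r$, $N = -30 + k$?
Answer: $- \frac{1}{37261} \approx -2.6838 \cdot 10^{-5}$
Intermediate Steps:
$k = -52$ ($k = -64 + 12 = -52$)
$N = -82$ ($N = -30 - 52 = -82$)
$E = 5$
$m{\left(c \right)} = c$ ($m{\left(c \right)} = \left(-4 + 5\right) c = 1 c = c$)
$f{\left(t,D \right)} = -82 - 243 D$ ($f{\left(t,D \right)} = - 243 D - 82 = -82 - 243 D$)
$\frac{1}{f{\left(m{\left(-2 \right)},153 \right)}} = \frac{1}{-82 - 37179} = \frac{1}{-37261} = - \frac{1}{37261}$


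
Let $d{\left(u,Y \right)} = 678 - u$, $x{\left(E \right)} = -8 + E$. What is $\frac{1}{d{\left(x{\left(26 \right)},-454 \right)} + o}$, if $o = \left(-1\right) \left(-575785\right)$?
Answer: $\frac{1}{576445} \approx 1.7348 \cdot 10^{-6}$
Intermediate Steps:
$o = 575785$
$\frac{1}{d{\left(x{\left(26 \right)},-454 \right)} + o} = \frac{1}{\left(678 - \left(-8 + 26\right)\right) + 575785} = \frac{1}{\left(678 - 18\right) + 575785} = \frac{1}{660 + 575785} = \frac{1}{576445}$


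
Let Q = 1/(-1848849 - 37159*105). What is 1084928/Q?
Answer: -6238926200832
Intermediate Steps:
Q = -1/5750544 (Q = 1/(-1848849 - 3901695) = 1/(-5750544) = -1/5750544 ≈ -1.7390e-7)
1084928/Q = 1084928/(-1/5750544) = 1084928*(-5750544) = -6238926200832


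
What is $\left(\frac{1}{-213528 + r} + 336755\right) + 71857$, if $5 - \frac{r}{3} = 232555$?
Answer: $\frac{372318264935}{911178} \approx 4.0861 \cdot 10^{5}$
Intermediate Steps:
$r = -697650$ ($r = 15 - 697665 = -697650$)
$\left(\frac{1}{-213528 + r} + 336755\right) + 71857 = \left(\frac{1}{-213528 - 697650} + 336755\right) + 71857 = \left(\frac{1}{-911178} + 336755\right) + 71857 = \left(- \frac{1}{911178} + 336755\right) + 71857 = \frac{306843747389}{911178} + 71857 = \frac{372318264935}{911178}$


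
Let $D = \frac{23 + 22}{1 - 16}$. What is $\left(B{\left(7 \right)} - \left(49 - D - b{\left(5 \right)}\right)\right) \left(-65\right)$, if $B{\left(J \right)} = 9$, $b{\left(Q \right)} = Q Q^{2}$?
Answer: $-5330$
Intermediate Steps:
$b{\left(Q \right)} = Q^{3}$
$D = -3$ ($D = \frac{45}{-15} = 45 \left(- \frac{1}{15}\right) = -3$)
$\left(B{\left(7 \right)} - \left(49 - D - b{\left(5 \right)}\right)\right) \left(-65\right) = \left(9 - \left(52 - 125\right)\right) \left(-65\right) = \left(9 + \left(\left(125 - 3\right) - 49\right)\right) \left(-65\right) = \left(9 + \left(122 - 49\right)\right) \left(-65\right) = \left(9 + 73\right) \left(-65\right) = 82 \left(-65\right) = -5330$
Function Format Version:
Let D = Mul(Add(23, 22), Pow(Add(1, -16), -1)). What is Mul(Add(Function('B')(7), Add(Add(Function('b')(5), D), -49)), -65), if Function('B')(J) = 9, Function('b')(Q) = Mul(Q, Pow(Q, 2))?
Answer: -5330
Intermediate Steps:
Function('b')(Q) = Pow(Q, 3)
D = -3 (D = Mul(45, Pow(-15, -1)) = Mul(45, Rational(-1, 15)) = -3)
Mul(Add(Function('B')(7), Add(Add(Function('b')(5), D), -49)), -65) = Mul(Add(9, Add(Add(Pow(5, 3), -3), -49)), -65) = Mul(Add(9, Add(Add(125, -3), -49)), -65) = Mul(Add(9, Add(122, -49)), -65) = Mul(Add(9, 73), -65) = Mul(82, -65) = -5330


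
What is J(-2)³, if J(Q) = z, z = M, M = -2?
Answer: -8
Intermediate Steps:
z = -2
J(Q) = -2
J(-2)³ = (-2)³ = -8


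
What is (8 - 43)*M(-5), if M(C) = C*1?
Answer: 175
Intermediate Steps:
M(C) = C
(8 - 43)*M(-5) = (8 - 43)*(-5) = -35*(-5) = 175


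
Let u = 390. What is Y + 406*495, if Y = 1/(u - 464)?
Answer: 14871779/74 ≈ 2.0097e+5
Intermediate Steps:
Y = -1/74 (Y = 1/(390 - 464) = 1/(-74) = -1/74 ≈ -0.013514)
Y + 406*495 = -1/74 + 406*495 = -1/74 + 200970 = 14871779/74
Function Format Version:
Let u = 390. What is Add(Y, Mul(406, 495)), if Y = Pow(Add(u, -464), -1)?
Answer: Rational(14871779, 74) ≈ 2.0097e+5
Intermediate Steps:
Y = Rational(-1, 74) (Y = Pow(Add(390, -464), -1) = Pow(-74, -1) = Rational(-1, 74) ≈ -0.013514)
Add(Y, Mul(406, 495)) = Add(Rational(-1, 74), Mul(406, 495)) = Add(Rational(-1, 74), 200970) = Rational(14871779, 74)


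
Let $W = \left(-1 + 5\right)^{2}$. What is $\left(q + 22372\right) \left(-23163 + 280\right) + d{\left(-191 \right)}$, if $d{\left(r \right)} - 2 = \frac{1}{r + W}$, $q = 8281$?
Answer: $- \frac{122750704476}{175} \approx -7.0143 \cdot 10^{8}$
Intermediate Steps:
$W = 16$ ($W = 4^{2} = 16$)
$d{\left(r \right)} = 2 + \frac{1}{16 + r}$ ($d{\left(r \right)} = 2 + \frac{1}{r + 16} = 2 + \frac{1}{16 + r}$)
$\left(q + 22372\right) \left(-23163 + 280\right) + d{\left(-191 \right)} = \left(8281 + 22372\right) \left(-23163 + 280\right) + \frac{33 + 2 \left(-191\right)}{16 - 191} = 30653 \left(-22883\right) + \frac{33 - 382}{-175} = -701432599 - - \frac{349}{175} = -701432599 + \frac{349}{175} = - \frac{122750704476}{175}$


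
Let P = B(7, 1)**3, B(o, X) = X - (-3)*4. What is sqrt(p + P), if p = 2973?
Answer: sqrt(5170) ≈ 71.903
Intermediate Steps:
B(o, X) = 12 + X (B(o, X) = X - 1*(-12) = X + 12 = 12 + X)
P = 2197 (P = (12 + 1)**3 = 13**3 = 2197)
sqrt(p + P) = sqrt(2973 + 2197) = sqrt(5170)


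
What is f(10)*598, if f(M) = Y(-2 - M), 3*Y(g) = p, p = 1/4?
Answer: 299/6 ≈ 49.833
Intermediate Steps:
p = ¼ ≈ 0.25000
Y(g) = 1/12 (Y(g) = (⅓)*(¼) = 1/12)
f(M) = 1/12
f(10)*598 = (1/12)*598 = 299/6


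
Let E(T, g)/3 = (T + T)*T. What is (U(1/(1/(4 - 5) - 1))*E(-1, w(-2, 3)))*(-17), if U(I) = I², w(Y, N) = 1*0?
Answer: -51/2 ≈ -25.500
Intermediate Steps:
w(Y, N) = 0
E(T, g) = 6*T² (E(T, g) = 3*((T + T)*T) = 3*((2*T)*T) = 3*(2*T²) = 6*T²)
(U(1/(1/(4 - 5) - 1))*E(-1, w(-2, 3)))*(-17) = ((1/(1/(4 - 5) - 1))²*(6*(-1)²))*(-17) = ((1/(1/(-1) - 1))²*(6*1))*(-17) = ((1/(-1 - 1))²*6)*(-17) = ((1/(-2))²*6)*(-17) = ((-½)²*6)*(-17) = ((¼)*6)*(-17) = (3/2)*(-17) = -51/2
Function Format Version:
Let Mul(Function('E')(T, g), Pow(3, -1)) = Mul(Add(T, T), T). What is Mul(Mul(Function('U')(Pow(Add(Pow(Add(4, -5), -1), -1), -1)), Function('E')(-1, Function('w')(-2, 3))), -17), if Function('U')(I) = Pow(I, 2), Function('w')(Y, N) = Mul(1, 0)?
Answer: Rational(-51, 2) ≈ -25.500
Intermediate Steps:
Function('w')(Y, N) = 0
Function('E')(T, g) = Mul(6, Pow(T, 2)) (Function('E')(T, g) = Mul(3, Mul(Add(T, T), T)) = Mul(3, Mul(Mul(2, T), T)) = Mul(3, Mul(2, Pow(T, 2))) = Mul(6, Pow(T, 2)))
Mul(Mul(Function('U')(Pow(Add(Pow(Add(4, -5), -1), -1), -1)), Function('E')(-1, Function('w')(-2, 3))), -17) = Mul(Mul(Pow(Pow(Add(Pow(Add(4, -5), -1), -1), -1), 2), Mul(6, Pow(-1, 2))), -17) = Mul(Mul(Pow(Pow(Add(Pow(-1, -1), -1), -1), 2), Mul(6, 1)), -17) = Mul(Mul(Pow(Pow(Add(-1, -1), -1), 2), 6), -17) = Mul(Mul(Pow(Pow(-2, -1), 2), 6), -17) = Mul(Mul(Pow(Rational(-1, 2), 2), 6), -17) = Mul(Mul(Rational(1, 4), 6), -17) = Mul(Rational(3, 2), -17) = Rational(-51, 2)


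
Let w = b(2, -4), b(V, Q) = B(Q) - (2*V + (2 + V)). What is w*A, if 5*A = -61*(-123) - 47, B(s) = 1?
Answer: -52192/5 ≈ -10438.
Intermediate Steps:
b(V, Q) = -1 - 3*V (b(V, Q) = 1 - (2*V + (2 + V)) = 1 - (2 + 3*V) = 1 + (-2 - 3*V) = -1 - 3*V)
w = -7 (w = -1 - 3*2 = -1 - 6 = -7)
A = 7456/5 (A = (-61*(-123) - 47)/5 = (7503 - 47)/5 = (⅕)*7456 = 7456/5 ≈ 1491.2)
w*A = -7*7456/5 = -52192/5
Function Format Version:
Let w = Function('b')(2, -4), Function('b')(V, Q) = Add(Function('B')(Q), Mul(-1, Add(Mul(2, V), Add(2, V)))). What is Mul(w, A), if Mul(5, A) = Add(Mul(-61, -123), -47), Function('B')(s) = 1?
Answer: Rational(-52192, 5) ≈ -10438.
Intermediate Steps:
Function('b')(V, Q) = Add(-1, Mul(-3, V)) (Function('b')(V, Q) = Add(1, Mul(-1, Add(Mul(2, V), Add(2, V)))) = Add(1, Mul(-1, Add(2, Mul(3, V)))) = Add(1, Add(-2, Mul(-3, V))) = Add(-1, Mul(-3, V)))
w = -7 (w = Add(-1, Mul(-3, 2)) = Add(-1, -6) = -7)
A = Rational(7456, 5) (A = Mul(Rational(1, 5), Add(Mul(-61, -123), -47)) = Mul(Rational(1, 5), Add(7503, -47)) = Mul(Rational(1, 5), 7456) = Rational(7456, 5) ≈ 1491.2)
Mul(w, A) = Mul(-7, Rational(7456, 5)) = Rational(-52192, 5)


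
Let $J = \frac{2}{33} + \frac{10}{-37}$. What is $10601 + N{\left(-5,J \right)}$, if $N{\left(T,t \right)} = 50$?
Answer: $10651$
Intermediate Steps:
$J = - \frac{256}{1221}$ ($J = 2 \cdot \frac{1}{33} + 10 \left(- \frac{1}{37}\right) = \frac{2}{33} - \frac{10}{37} = - \frac{256}{1221} \approx -0.20966$)
$10601 + N{\left(-5,J \right)} = 10601 + 50 = 10651$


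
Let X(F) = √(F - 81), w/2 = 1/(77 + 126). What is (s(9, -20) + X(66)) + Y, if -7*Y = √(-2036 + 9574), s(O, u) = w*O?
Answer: 18/203 - √7538/7 + I*√15 ≈ -12.314 + 3.873*I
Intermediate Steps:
w = 2/203 (w = 2/(77 + 126) = 2/203 ≈ 0.0098522)
X(F) = √(-81 + F)
s(O, u) = 2*O/203
Y = -√7538/7 (Y = -√(-2036 + 9574)/7 = -√7538/7 ≈ -12.403)
(s(9, -20) + X(66)) + Y = ((2/203)*9 + √(-81 + 66)) - √7538/7 = (18/203 + √(-15)) - √7538/7 = (18/203 + I*√15) - √7538/7 = 18/203 - √7538/7 + I*√15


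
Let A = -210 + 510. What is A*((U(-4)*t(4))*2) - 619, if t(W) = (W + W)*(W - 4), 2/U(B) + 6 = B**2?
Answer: -619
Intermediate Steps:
U(B) = 2/(-6 + B**2)
t(W) = 2*W*(-4 + W) (t(W) = (2*W)*(-4 + W) = 2*W*(-4 + W))
A = 300
A*((U(-4)*t(4))*2) - 619 = 300*(((2/(-6 + (-4)**2))*(2*4*(-4 + 4)))*2) - 619 = 300*(((2/(-6 + 16))*(2*4*0))*2) - 619 = 300*(((2/10)*0)*2) - 619 = 300*(((2*(1/10))*0)*2) - 619 = 300*(((1/5)*0)*2) - 619 = 300*(0*2) - 619 = 300*0 - 619 = 0 - 619 = -619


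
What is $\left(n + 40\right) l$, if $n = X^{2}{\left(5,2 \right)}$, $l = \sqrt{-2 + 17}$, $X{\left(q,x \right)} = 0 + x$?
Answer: $44 \sqrt{15} \approx 170.41$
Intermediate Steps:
$X{\left(q,x \right)} = x$
$l = \sqrt{15} \approx 3.873$
$n = 4$ ($n = 2^{2} = 4$)
$\left(n + 40\right) l = \left(4 + 40\right) \sqrt{15} = 44 \sqrt{15}$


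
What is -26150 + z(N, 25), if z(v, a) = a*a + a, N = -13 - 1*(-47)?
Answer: -25500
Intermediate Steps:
N = 34 (N = -13 + 47 = 34)
z(v, a) = a + a**2 (z(v, a) = a**2 + a = a + a**2)
-26150 + z(N, 25) = -26150 + 25*(1 + 25) = -26150 + 25*26 = -26150 + 650 = -25500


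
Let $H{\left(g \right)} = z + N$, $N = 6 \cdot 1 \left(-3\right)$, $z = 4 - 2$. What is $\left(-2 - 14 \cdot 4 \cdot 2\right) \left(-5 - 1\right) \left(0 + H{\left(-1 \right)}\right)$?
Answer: $-10944$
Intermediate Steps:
$z = 2$
$N = -18$ ($N = 6 \left(-3\right) = -18$)
$H{\left(g \right)} = -16$ ($H{\left(g \right)} = 2 - 18 = -16$)
$\left(-2 - 14 \cdot 4 \cdot 2\right) \left(-5 - 1\right) \left(0 + H{\left(-1 \right)}\right) = \left(-2 - 14 \cdot 4 \cdot 2\right) \left(-5 - 1\right) \left(0 - 16\right) = \left(-2 - 112\right) \left(\left(-6\right) \left(-16\right)\right) = \left(-2 - 112\right) 96 = \left(-114\right) 96 = -10944$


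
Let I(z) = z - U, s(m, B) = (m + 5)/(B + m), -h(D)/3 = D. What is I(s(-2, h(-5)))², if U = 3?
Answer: 1296/169 ≈ 7.6686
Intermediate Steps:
h(D) = -3*D
s(m, B) = (5 + m)/(B + m)
I(z) = -3 + z (I(z) = z - 1*3 = z - 3 = -3 + z)
I(s(-2, h(-5)))² = (-3 + (5 - 2)/(-3*(-5) - 2))² = (-3 + 3/(15 - 2))² = (-3 + 3/13)² = (-36/13)² = 1296/169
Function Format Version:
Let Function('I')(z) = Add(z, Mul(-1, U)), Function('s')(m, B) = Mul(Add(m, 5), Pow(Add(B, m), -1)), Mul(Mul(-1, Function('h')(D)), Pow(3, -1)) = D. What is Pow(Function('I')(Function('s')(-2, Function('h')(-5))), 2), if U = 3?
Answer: Rational(1296, 169) ≈ 7.6686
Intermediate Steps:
Function('h')(D) = Mul(-3, D)
Function('s')(m, B) = Mul(Pow(Add(B, m), -1), Add(5, m)) (Function('s')(m, B) = Mul(Add(5, m), Pow(Add(B, m), -1)) = Mul(Pow(Add(B, m), -1), Add(5, m)))
Function('I')(z) = Add(-3, z) (Function('I')(z) = Add(z, Mul(-1, 3)) = Add(z, -3) = Add(-3, z))
Pow(Function('I')(Function('s')(-2, Function('h')(-5))), 2) = Pow(Add(-3, Mul(Pow(Add(Mul(-3, -5), -2), -1), Add(5, -2))), 2) = Pow(Add(-3, Mul(Pow(Add(15, -2), -1), 3)), 2) = Pow(Add(-3, Mul(Pow(13, -1), 3)), 2) = Pow(Add(-3, Mul(Rational(1, 13), 3)), 2) = Pow(Add(-3, Rational(3, 13)), 2) = Pow(Rational(-36, 13), 2) = Rational(1296, 169)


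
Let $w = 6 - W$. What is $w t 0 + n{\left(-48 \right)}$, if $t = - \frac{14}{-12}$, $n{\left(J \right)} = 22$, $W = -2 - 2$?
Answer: $22$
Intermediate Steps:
$W = -4$
$t = \frac{7}{6}$ ($t = \left(-14\right) \left(- \frac{1}{12}\right) = \frac{7}{6} \approx 1.1667$)
$w = 10$ ($w = 6 - -4 = 6 + 4 = 10$)
$w t 0 + n{\left(-48 \right)} = 10 \cdot \frac{7}{6} \cdot 0 + 22 = \frac{35}{3} \cdot 0 + 22 = 0 + 22 = 22$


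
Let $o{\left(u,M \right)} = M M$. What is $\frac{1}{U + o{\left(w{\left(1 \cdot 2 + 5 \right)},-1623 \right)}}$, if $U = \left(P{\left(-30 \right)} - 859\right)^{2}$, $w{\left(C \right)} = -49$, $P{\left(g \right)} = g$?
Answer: $\frac{1}{3424450} \approx 2.9202 \cdot 10^{-7}$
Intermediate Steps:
$U = 790321$ ($U = \left(-30 - 859\right)^{2} = \left(-889\right)^{2} = 790321$)
$o{\left(u,M \right)} = M^{2}$
$\frac{1}{U + o{\left(w{\left(1 \cdot 2 + 5 \right)},-1623 \right)}} = \frac{1}{790321 + \left(-1623\right)^{2}} = \frac{1}{790321 + 2634129} = \frac{1}{3424450}$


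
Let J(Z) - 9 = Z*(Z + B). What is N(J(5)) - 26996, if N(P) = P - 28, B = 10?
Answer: -26940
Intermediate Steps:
J(Z) = 9 + Z*(10 + Z) (J(Z) = 9 + Z*(Z + 10) = 9 + Z*(10 + Z))
N(P) = -28 + P
N(J(5)) - 26996 = (-28 + (9 + 5**2 + 10*5)) - 26996 = (-28 + (9 + 25 + 50)) - 26996 = (-28 + 84) - 26996 = 56 - 26996 = -26940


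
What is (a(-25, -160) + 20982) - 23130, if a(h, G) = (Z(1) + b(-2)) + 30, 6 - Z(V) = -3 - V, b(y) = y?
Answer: -2110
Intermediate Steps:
Z(V) = 9 + V (Z(V) = 6 - (-3 - V) = 6 + (3 + V) = 9 + V)
a(h, G) = 38 (a(h, G) = ((9 + 1) - 2) + 30 = (10 - 2) + 30 = 8 + 30 = 38)
(a(-25, -160) + 20982) - 23130 = (38 + 20982) - 23130 = 21020 - 23130 = -2110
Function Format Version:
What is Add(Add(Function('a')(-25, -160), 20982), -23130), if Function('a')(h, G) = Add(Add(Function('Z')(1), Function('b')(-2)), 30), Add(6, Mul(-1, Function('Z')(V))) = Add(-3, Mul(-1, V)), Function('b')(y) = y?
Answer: -2110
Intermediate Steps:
Function('Z')(V) = Add(9, V) (Function('Z')(V) = Add(6, Mul(-1, Add(-3, Mul(-1, V)))) = Add(6, Add(3, V)) = Add(9, V))
Function('a')(h, G) = 38 (Function('a')(h, G) = Add(Add(Add(9, 1), -2), 30) = Add(Add(10, -2), 30) = Add(8, 30) = 38)
Add(Add(Function('a')(-25, -160), 20982), -23130) = Add(Add(38, 20982), -23130) = Add(21020, -23130) = -2110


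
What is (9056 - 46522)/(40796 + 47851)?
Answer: -2882/6819 ≈ -0.42264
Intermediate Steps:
(9056 - 46522)/(40796 + 47851) = -37466/88647 = -37466*1/88647 = -2882/6819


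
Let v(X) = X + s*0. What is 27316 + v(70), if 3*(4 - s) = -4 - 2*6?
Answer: 27386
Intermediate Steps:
s = 28/3 (s = 4 - (-4 - 2*6)/3 = 4 - (-4 - 12)/3 = 4 - 1/3*(-16) = 4 + 16/3 = 28/3 ≈ 9.3333)
v(X) = X (v(X) = X + (28/3)*0 = X + 0 = X)
27316 + v(70) = 27316 + 70 = 27386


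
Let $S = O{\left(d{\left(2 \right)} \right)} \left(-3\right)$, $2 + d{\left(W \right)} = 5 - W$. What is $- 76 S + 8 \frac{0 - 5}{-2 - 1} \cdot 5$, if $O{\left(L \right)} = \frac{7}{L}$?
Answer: $\frac{4988}{3} \approx 1662.7$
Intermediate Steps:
$d{\left(W \right)} = 3 - W$ ($d{\left(W \right)} = -2 - \left(-5 + W\right) = 3 - W$)
$S = -21$ ($S = \frac{7}{3 - 2} \left(-3\right) = \frac{7}{1} \left(-3\right) = 7 \cdot 1 \left(-3\right) = 7 \left(-3\right) = -21$)
$- 76 S + 8 \frac{0 - 5}{-2 - 1} \cdot 5 = \left(-76\right) \left(-21\right) + 8 \frac{0 - 5}{-2 - 1} \cdot 5 = 1596 + 8 \left(- \frac{5}{-3}\right) 5 = 1596 + 8 \left(\left(-5\right) \left(- \frac{1}{3}\right)\right) 5 = 1596 + 8 \cdot \frac{5}{3} \cdot 5 = 1596 + \frac{40}{3} \cdot 5 = 1596 + \frac{200}{3} = \frac{4988}{3}$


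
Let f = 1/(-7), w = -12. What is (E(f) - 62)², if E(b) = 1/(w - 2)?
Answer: 755161/196 ≈ 3852.9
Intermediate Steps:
f = -⅐ ≈ -0.14286
E(b) = -1/14 (E(b) = 1/(-12 - 2) = 1/(-14) = -1/14)
(E(f) - 62)² = (-1/14 - 62)² = (-869/14)² = 755161/196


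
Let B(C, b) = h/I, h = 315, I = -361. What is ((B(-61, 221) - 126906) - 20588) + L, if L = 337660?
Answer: 68649611/361 ≈ 1.9017e+5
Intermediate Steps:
B(C, b) = -315/361 (B(C, b) = 315/(-361) = 315*(-1/361) = -315/361)
((B(-61, 221) - 126906) - 20588) + L = ((-315/361 - 126906) - 20588) + 337660 = (-45813381/361 - 20588) + 337660 = -53245649/361 + 337660 = 68649611/361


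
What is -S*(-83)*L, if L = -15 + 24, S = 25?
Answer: 18675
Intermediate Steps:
L = 9
-S*(-83)*L = -25*(-83)*9 = -(-2075)*9 = -1*(-18675) = 18675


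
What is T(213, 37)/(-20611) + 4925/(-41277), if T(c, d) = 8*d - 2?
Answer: -113644613/850760247 ≈ -0.13358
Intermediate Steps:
T(c, d) = -2 + 8*d
T(213, 37)/(-20611) + 4925/(-41277) = (-2 + 8*37)/(-20611) + 4925/(-41277) = (-2 + 296)*(-1/20611) + 4925*(-1/41277) = 294*(-1/20611) - 4925/41277 = -294/20611 - 4925/41277 = -113644613/850760247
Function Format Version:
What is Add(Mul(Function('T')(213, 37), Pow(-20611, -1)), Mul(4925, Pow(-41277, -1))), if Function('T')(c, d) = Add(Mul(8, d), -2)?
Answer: Rational(-113644613, 850760247) ≈ -0.13358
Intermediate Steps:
Function('T')(c, d) = Add(-2, Mul(8, d))
Add(Mul(Function('T')(213, 37), Pow(-20611, -1)), Mul(4925, Pow(-41277, -1))) = Add(Mul(Add(-2, Mul(8, 37)), Pow(-20611, -1)), Mul(4925, Pow(-41277, -1))) = Add(Mul(Add(-2, 296), Rational(-1, 20611)), Mul(4925, Rational(-1, 41277))) = Add(Mul(294, Rational(-1, 20611)), Rational(-4925, 41277)) = Add(Rational(-294, 20611), Rational(-4925, 41277)) = Rational(-113644613, 850760247)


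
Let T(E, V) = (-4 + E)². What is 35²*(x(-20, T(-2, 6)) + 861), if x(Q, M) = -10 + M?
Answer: 1086575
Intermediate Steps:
35²*(x(-20, T(-2, 6)) + 861) = 35²*((-10 + (-4 - 2)²) + 861) = 1225*((-10 + (-6)²) + 861) = 1225*((-10 + 36) + 861) = 1225*(26 + 861) = 1225*887 = 1086575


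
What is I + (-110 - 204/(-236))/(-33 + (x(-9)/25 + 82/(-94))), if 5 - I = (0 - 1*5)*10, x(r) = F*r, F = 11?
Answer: 151815810/2622727 ≈ 57.885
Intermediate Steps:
x(r) = 11*r
I = 55 (I = 5 - (0 - 1*5)*10 = 5 - (0 - 5)*10 = 5 - (-5)*10 = 5 - 1*(-50) = 5 + 50 = 55)
I + (-110 - 204/(-236))/(-33 + (x(-9)/25 + 82/(-94))) = 55 + (-110 - 204/(-236))/(-33 + ((11*(-9))/25 + 82/(-94))) = 55 + (-110 - 204*(-1/236))/(-33 + (-99*1/25 + 82*(-1/94))) = 55 + (-110 + 51/59)/(-33 + (-99/25 - 41/47)) = 55 - 6439/(59*(-33 - 5678/1175)) = 55 - 6439/(59*(-44453/1175)) = 55 - 6439/59*(-1175/44453) = 55 + 7565825/2622727 = 151815810/2622727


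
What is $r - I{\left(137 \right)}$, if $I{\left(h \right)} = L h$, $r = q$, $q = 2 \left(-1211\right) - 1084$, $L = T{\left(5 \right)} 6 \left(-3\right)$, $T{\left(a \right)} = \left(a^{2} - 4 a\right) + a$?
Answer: $21154$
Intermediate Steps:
$T{\left(a \right)} = a^{2} - 3 a$
$L = -180$ ($L = 5 \left(-3 + 5\right) 6 \left(-3\right) = 5 \cdot 2 \cdot 6 \left(-3\right) = 10 \cdot 6 \left(-3\right) = 60 \left(-3\right) = -180$)
$q = -3506$ ($q = -2422 - 1084 = -3506$)
$r = -3506$
$I{\left(h \right)} = - 180 h$
$r - I{\left(137 \right)} = -3506 - \left(-180\right) 137 = -3506 - -24660 = -3506 + 24660 = 21154$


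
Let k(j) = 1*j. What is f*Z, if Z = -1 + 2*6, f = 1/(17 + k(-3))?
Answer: 11/14 ≈ 0.78571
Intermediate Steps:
k(j) = j
f = 1/14 (f = 1/(17 - 3) = 1/14 ≈ 0.071429)
Z = 11 (Z = -1 + 12 = 11)
f*Z = (1/14)*11 = 11/14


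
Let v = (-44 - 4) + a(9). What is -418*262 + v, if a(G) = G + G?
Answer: -109546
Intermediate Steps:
a(G) = 2*G
v = -30 (v = (-44 - 4) + 2*9 = -48 + 18 = -30)
-418*262 + v = -418*262 - 30 = -109516 - 30 = -109546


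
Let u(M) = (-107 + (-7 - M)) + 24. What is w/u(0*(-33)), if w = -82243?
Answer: 82243/90 ≈ 913.81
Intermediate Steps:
u(M) = -90 - M (u(M) = (-114 - M) + 24 = -90 - M)
w/u(0*(-33)) = -82243/(-90 - 0*(-33)) = -82243/(-90 - 1*0) = -82243/(-90 + 0) = -82243/(-90) = -82243*(-1/90) = 82243/90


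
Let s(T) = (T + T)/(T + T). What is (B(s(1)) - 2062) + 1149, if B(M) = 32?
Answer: -881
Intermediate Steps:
s(T) = 1 (s(T) = (2*T)/((2*T)) = (2*T)*(1/(2*T)) = 1)
(B(s(1)) - 2062) + 1149 = (32 - 2062) + 1149 = -2030 + 1149 = -881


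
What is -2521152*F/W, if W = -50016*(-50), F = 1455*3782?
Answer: -14451479622/2605 ≈ -5.5476e+6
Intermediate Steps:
F = 5502810
W = 2500800
-2521152*F/W = -2521152/(2500800/5502810) = -2521152/(2500800*(1/5502810)) = -2521152/83360/183427 = -2521152*183427/83360 = -14451479622/2605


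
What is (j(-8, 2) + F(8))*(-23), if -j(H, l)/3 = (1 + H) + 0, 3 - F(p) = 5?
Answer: -437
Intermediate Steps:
F(p) = -2 (F(p) = 3 - 1*5 = 3 - 5 = -2)
j(H, l) = -3 - 3*H (j(H, l) = -3*((1 + H) + 0) = -3*(1 + H) = -3 - 3*H)
(j(-8, 2) + F(8))*(-23) = ((-3 - 3*(-8)) - 2)*(-23) = ((-3 + 24) - 2)*(-23) = (21 - 2)*(-23) = 19*(-23) = -437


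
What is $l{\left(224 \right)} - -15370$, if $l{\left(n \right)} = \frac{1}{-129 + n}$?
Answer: $\frac{1460151}{95} \approx 15370.0$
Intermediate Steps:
$l{\left(224 \right)} - -15370 = \frac{1}{-129 + 224} - -15370 = \frac{1}{95} + 15370 = \frac{1460151}{95}$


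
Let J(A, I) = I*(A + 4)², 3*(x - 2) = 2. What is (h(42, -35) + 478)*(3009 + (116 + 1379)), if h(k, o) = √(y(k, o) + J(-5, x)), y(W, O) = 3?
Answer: 2152912 + 4504*√51/3 ≈ 2.1636e+6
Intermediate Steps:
x = 8/3 (x = 2 + (⅓)*2 = 2 + ⅔ = 8/3 ≈ 2.6667)
J(A, I) = I*(4 + A)²
h(k, o) = √51/3 (h(k, o) = √(3 + 8*(4 - 5)²/3) = √(3 + (8/3)*(-1)²) = √(3 + (8/3)*1) = √(3 + 8/3) = √(17/3) = √51/3)
(h(42, -35) + 478)*(3009 + (116 + 1379)) = (√51/3 + 478)*(3009 + (116 + 1379)) = (478 + √51/3)*(3009 + 1495) = (478 + √51/3)*4504 = 2152912 + 4504*√51/3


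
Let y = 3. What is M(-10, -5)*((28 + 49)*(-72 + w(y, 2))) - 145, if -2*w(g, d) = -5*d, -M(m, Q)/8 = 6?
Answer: 247487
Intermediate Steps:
M(m, Q) = -48 (M(m, Q) = -8*6 = -48)
w(g, d) = 5*d/2 (w(g, d) = -(-5)*d/2 = 5*d/2)
M(-10, -5)*((28 + 49)*(-72 + w(y, 2))) - 145 = -48*(28 + 49)*(-72 + (5/2)*2) - 145 = -3696*(-72 + 5) - 145 = -3696*(-67) - 145 = -48*(-5159) - 145 = 247632 - 145 = 247487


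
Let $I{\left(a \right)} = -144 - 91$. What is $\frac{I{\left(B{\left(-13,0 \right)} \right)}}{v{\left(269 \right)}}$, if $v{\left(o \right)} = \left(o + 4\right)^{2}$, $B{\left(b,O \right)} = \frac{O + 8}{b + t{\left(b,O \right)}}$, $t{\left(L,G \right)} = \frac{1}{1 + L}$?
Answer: $- \frac{235}{74529} \approx -0.0031531$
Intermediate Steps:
$B{\left(b,O \right)} = \frac{8 + O}{b + \frac{1}{1 + b}}$ ($B{\left(b,O \right)} = \frac{O + 8}{b + \frac{1}{1 + b}} = \frac{8 + O}{b + \frac{1}{1 + b}}$)
$v{\left(o \right)} = \left(4 + o\right)^{2}$
$I{\left(a \right)} = -235$ ($I{\left(a \right)} = -144 - 91 = -235$)
$\frac{I{\left(B{\left(-13,0 \right)} \right)}}{v{\left(269 \right)}} = - \frac{235}{\left(4 + 269\right)^{2}} = - \frac{235}{273^{2}} = - \frac{235}{74529}$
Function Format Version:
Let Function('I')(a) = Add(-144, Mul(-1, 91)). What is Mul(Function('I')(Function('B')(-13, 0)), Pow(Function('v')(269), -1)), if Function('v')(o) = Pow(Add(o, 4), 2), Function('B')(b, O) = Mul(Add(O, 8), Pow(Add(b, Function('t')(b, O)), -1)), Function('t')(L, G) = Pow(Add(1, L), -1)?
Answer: Rational(-235, 74529) ≈ -0.0031531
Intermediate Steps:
Function('B')(b, O) = Mul(Pow(Add(b, Pow(Add(1, b), -1)), -1), Add(8, O)) (Function('B')(b, O) = Mul(Add(O, 8), Pow(Add(b, Pow(Add(1, b), -1)), -1)) = Mul(Add(8, O), Pow(Add(b, Pow(Add(1, b), -1)), -1)) = Mul(Pow(Add(b, Pow(Add(1, b), -1)), -1), Add(8, O)))
Function('v')(o) = Pow(Add(4, o), 2)
Function('I')(a) = -235 (Function('I')(a) = Add(-144, -91) = -235)
Mul(Function('I')(Function('B')(-13, 0)), Pow(Function('v')(269), -1)) = Mul(-235, Pow(Pow(Add(4, 269), 2), -1)) = Mul(-235, Pow(Pow(273, 2), -1)) = Mul(-235, Pow(74529, -1)) = Mul(-235, Rational(1, 74529)) = Rational(-235, 74529)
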